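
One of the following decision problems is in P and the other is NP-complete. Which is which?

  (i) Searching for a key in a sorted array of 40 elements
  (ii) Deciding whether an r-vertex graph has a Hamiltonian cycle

(i) is P: binary search runs in O(log n).
(ii) is NP-complete: one of Karp's 21 NP-complete problems.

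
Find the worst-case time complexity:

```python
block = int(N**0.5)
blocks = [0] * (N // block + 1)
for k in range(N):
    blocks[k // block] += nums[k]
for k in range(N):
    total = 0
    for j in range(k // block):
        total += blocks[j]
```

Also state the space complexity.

Time complexity: O(n * sqrt(n)).
Space complexity: O(sqrt(n)).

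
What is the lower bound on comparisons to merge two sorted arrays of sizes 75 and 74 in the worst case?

Adversary: with |75 - 74| <= 1 the inputs can be fully interleaved so that every adjacent pair in the merged output comes from different arrays. Then each of the 148 adjacent pairs must be directly compared, or the algorithm cannot determine their relative order. Standard merge meets this bound.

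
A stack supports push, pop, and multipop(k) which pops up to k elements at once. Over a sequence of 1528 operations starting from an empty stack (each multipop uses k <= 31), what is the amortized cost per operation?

Each element is pushed exactly once and popped at most once (whether by pop or as part of a multipop). So the total number of individual pops over the whole sequence is at most the number of pushes, which is at most 1528. Total work <= 2 * 1528, hence O(1) amortized per operation.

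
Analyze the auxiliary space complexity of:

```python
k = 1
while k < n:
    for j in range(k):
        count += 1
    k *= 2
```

Space complexity: O(1).
Only a constant amount of auxiliary storage is used; nothing grows with n.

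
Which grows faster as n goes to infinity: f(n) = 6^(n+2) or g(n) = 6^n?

f(n) = 6^(n+2) and g(n) = 6^n are Theta of each other: 6^(n+2) = 6^2 * 6^n = Theta(6^n).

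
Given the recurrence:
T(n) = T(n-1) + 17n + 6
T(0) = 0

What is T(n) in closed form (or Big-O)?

Dominant term in sum is 17*sum(i, i=1..n) = 17*n*(n+1)/2 = O(n^2).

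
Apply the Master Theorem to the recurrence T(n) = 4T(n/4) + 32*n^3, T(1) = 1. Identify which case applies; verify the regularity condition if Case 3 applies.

a=4, b=4, f(n)=32*n^3.
log_4(4) = 1 < 3.
f(n) = Omega(n^(1+epsilon)) for some epsilon > 0, so Case 3 is the candidate.
Regularity: a*f(n/b) = 4*32*(n/4)^3 = (4/64)*32*n^3 <= c*f(n) with c = 4/64 < 1. Satisfied.
Case 3: T(n) = Theta(n^3).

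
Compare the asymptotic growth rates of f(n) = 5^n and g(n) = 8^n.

g(n) = 8^n grows faster: (8/5)^n -> infinity since 8/5 > 1.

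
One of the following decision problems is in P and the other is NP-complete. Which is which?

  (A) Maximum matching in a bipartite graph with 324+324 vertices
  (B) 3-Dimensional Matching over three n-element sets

(A) is P: Hopcroft-Karp runs in O(E sqrt(V)).
(B) is NP-complete: one of Karp's 21 NP-complete problems.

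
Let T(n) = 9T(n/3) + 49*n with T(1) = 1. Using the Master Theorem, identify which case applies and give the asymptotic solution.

a=9, b=3, f(n)=49*n.
log_3(9) = 2 > 1.
Since f(n) = O(n^1) is polynomially smaller than n^2, Case 1 applies.
T(n) = Theta(n^2).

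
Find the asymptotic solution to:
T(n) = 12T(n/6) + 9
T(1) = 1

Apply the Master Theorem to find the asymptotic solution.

a=12, b=6, f(n)=9. log_6(12) = 1.387. Case 1 of Master Theorem: T(n) = O(n^1.387).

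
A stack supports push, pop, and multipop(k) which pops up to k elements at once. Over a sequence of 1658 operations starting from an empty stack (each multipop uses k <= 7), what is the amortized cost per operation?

Each element is pushed exactly once and popped at most once (whether by pop or as part of a multipop). So the total number of individual pops over the whole sequence is at most the number of pushes, which is at most 1658. Total work <= 2 * 1658, hence O(1) amortized per operation.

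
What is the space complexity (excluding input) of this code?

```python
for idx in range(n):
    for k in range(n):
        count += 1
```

Space complexity: O(1).
Only a constant amount of auxiliary storage is used; nothing grows with n.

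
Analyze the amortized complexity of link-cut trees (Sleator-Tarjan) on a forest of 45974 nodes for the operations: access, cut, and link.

Link-cut trees represent the forest using splay trees over preferred paths. With potential Phi = sum over nodes of log(size of virtual subtree), each access on 45974 nodes is O(log 45974) = O(log n) amortized by the splay-tree access lemma. Cut and link are O(1) plus one access.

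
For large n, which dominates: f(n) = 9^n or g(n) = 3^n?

f(n) = 9^n grows faster: (9/3)^n -> infinity since 9/3 > 1.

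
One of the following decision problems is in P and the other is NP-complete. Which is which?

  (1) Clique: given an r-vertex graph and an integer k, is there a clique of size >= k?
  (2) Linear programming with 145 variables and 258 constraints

(1) is NP-complete: complement of Independent Set / Vertex Cover (with k part of the input).
(2) is P: the ellipsoid and interior-point methods run in polynomial time.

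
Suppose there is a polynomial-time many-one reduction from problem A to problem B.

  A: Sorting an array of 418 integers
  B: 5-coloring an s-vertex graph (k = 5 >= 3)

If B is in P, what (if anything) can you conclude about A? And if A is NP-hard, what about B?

A poly-time reduction A <=_p B means any A-instance can be transformed to a B-instance in poly time.
If B is in P: compose the reduction with B's poly-time algorithm to solve A in poly time, so A is in P.
If A is NP-hard: every NP problem reduces to A, which reduces to B; composing reductions, every NP problem reduces to B, so B is NP-hard.
(Here in fact A is P and B is NP-complete.)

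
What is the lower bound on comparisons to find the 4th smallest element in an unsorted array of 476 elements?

Finding the 4th smallest of 476 elements requires Omega(n) comparisons. Every element must participate in at least one comparison; otherwise it could be the 4th smallest.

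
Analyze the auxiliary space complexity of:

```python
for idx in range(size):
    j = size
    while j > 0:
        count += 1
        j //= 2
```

Space complexity: O(1).
Only a constant amount of auxiliary storage is used; nothing grows with n.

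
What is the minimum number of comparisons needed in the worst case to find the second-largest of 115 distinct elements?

Lower bound: finding the max needs 115-1 comparisons. By the adversary weight-doubling argument, the max must personally win >= ceil(log_2(115)) = 7 comparisons; the 2nd-largest is among those 7 losers, needing 7-1 more comparisons. Total >= 115-1 + 7-1 = 120. A balanced knockout tournament achieves this.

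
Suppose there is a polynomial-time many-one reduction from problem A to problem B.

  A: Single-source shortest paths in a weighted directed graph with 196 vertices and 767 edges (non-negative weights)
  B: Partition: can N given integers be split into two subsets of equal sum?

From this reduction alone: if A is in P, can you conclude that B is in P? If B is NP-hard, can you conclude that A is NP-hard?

A poly-time reduction A <=_p B transfers tractability DOWN (B easy => A easy) and hardness UP (A hard => B hard), not the reverse.
From A in P, the reduction alone does NOT give B in P: any problem in P trivially reduces to SAT, yet SAT is not known to be in P.
From B NP-hard, the reduction alone does NOT give A NP-hard: again, easy problems reduce to hard ones.
(Here in fact A is P and B is NP-complete.)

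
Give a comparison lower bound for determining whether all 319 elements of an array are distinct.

In the algebraic decision-tree model, the YES region for element distinctness on 319 elements has 319! connected components (one per ordering). Ben-Or's theorem then gives a lower bound of Omega(log(n!)) = Omega(n log n).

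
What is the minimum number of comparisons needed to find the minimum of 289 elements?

Finding the minimum requires 288 comparisons, identical reasoning to finding the maximum. Each comparison eliminates one candidate.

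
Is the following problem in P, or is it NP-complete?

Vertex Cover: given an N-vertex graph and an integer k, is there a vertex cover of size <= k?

This problem is NP-complete: one of Karp's 21 NP-complete problems (with k part of the input; for any fixed constant k it is in P).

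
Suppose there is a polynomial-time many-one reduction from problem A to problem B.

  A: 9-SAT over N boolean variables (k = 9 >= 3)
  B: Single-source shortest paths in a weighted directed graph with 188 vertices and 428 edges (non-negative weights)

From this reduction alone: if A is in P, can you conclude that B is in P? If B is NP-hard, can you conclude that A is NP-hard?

A poly-time reduction A <=_p B transfers tractability DOWN (B easy => A easy) and hardness UP (A hard => B hard), not the reverse.
From A in P, the reduction alone does NOT give B in P: any problem in P trivially reduces to SAT, yet SAT is not known to be in P.
From B NP-hard, the reduction alone does NOT give A NP-hard: again, easy problems reduce to hard ones.
(Here in fact A is NP-complete and B is in P, so no such reduction is known -- its existence would imply P = NP; the analysis concerns only what the assumed reduction would or would not let you conclude.)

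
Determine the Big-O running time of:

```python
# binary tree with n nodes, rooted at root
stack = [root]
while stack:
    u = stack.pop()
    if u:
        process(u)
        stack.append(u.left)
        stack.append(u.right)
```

Time complexity: O(n).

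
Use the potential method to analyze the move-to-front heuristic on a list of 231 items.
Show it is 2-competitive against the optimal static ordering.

Let Phi = number of inversions between the MTF list and the optimal static list (0 <= Phi <= C(231,2)). Accessing an element at MTF position k and optimal position j: the move-to-front destroys all k-1 inversions in front of it that are not in front in optimal (>= k-j of them) and creates at most j-1 new ones. Amortized cost <= k + (j-1) - (k-j) = 2j - 1 <= 2 * optimal cost.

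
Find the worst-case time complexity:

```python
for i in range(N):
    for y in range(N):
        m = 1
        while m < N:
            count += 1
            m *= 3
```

Time complexity: O(n^2 log n).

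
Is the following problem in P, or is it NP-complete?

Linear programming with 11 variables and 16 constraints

This problem is in P: the ellipsoid and interior-point methods run in polynomial time.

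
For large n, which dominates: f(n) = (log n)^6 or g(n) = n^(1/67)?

g(n) = n^(1/67) grows faster: any positive power of n dominates any polylog.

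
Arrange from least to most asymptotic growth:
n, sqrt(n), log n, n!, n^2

Ordered by growth rate: log n < sqrt(n) < n < n^2 < n!.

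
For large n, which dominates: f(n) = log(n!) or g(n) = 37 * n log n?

f(n) = log(n!) and g(n) = 37 * n log n are Theta of each other: Stirling: log(n!) = n log n - n + O(log n) = Theta(n log n); the constant 37 doesn't change the Theta class.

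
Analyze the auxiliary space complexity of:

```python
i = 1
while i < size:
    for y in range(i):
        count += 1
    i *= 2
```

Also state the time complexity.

Space complexity: O(1).
Only a constant amount of auxiliary storage is used; nothing grows with n.
Time complexity: O(n).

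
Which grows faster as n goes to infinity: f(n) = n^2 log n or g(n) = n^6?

g(n) = n^6 grows faster: n^6 / (n^2 log n) = n^4/log n -> infinity.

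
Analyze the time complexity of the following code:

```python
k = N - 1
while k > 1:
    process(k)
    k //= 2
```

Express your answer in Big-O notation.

Time complexity: O(log n).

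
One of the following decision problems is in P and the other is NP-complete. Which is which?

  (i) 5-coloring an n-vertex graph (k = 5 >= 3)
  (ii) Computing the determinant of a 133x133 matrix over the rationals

(i) is NP-complete: graph k-coloring for k>=3 is NP-complete by reduction from 3-SAT.
(ii) is P: Gaussian elimination runs in O(n^3).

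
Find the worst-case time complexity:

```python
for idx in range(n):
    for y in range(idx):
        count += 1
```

Time complexity: O(n^2).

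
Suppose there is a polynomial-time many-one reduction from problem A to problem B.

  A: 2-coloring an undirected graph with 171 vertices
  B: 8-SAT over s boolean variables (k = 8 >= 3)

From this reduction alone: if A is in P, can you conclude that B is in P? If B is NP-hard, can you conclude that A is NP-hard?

A poly-time reduction A <=_p B transfers tractability DOWN (B easy => A easy) and hardness UP (A hard => B hard), not the reverse.
From A in P, the reduction alone does NOT give B in P: any problem in P trivially reduces to SAT, yet SAT is not known to be in P.
From B NP-hard, the reduction alone does NOT give A NP-hard: again, easy problems reduce to hard ones.
(Here in fact A is P and B is NP-complete.)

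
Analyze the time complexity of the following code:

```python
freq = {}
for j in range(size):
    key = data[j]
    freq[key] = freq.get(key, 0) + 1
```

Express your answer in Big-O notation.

Time complexity: O(n).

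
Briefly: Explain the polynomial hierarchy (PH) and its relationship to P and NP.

The polynomial hierarchy is a tower of complexity classes: Sigma_0^P = Pi_0^P = P, Sigma_1^P = NP, Pi_1^P = co-NP, and Sigma_{k+1}^P = NP^{Sigma_k^P}. PH is contained in PSPACE. If any level collapses (Sigma_k = Pi_k), the entire hierarchy collapses to that level.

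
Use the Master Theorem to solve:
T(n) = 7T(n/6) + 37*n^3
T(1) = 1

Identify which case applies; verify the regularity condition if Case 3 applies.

a=7, b=6, f(n)=37*n^3.
log_6(7) = 1.086 < 3.
f(n) = Omega(n^(1.086+epsilon)) for some epsilon > 0, so Case 3 is the candidate.
Regularity: a*f(n/b) = 7*37*(n/6)^3 = (7/216)*37*n^3 <= c*f(n) with c = 7/216 < 1. Satisfied.
Case 3: T(n) = Theta(n^3).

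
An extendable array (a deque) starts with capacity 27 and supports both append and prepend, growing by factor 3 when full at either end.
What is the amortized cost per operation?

Growth at either end copies all elements; capacities form a geometric sequence with ratio 3, so total copy cost over n operations is O(n) (two geometric series). Amortized O(1).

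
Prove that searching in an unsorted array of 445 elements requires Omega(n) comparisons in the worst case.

An adversary can always place the target in the last position checked. Until all 445 positions are examined, the target might be in any unchecked position. Therefore 445 comparisons are necessary.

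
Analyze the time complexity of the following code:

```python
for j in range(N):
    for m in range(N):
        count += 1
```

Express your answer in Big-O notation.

Time complexity: O(n^2).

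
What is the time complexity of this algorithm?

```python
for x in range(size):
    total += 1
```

Time complexity: O(n).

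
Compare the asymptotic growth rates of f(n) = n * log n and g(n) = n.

f(n) = n * log n grows faster: extra log n factor -> infinity.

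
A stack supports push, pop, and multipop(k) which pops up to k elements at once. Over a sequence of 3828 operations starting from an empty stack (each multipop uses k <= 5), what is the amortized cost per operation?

Each element is pushed exactly once and popped at most once (whether by pop or as part of a multipop). So the total number of individual pops over the whole sequence is at most the number of pushes, which is at most 3828. Total work <= 2 * 3828, hence O(1) amortized per operation.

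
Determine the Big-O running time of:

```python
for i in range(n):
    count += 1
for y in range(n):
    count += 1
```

Time complexity: O(n).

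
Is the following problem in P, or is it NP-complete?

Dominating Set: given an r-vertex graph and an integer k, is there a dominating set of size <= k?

This problem is NP-complete: reduces from Set Cover (with k part of the input).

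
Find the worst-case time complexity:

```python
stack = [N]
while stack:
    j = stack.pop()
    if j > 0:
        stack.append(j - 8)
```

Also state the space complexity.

Time complexity: O(n).
Space complexity: O(1).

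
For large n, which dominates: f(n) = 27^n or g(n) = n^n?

g(n) = n^n grows faster: n^n / 27^n = (n/27)^n -> infinity once n > 27.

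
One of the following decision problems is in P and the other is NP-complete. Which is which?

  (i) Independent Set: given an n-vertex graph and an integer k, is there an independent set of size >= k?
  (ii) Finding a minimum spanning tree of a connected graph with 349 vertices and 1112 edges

(i) is NP-complete: complement of Clique (with k part of the input).
(ii) is P: Kruskal's / Prim's algorithms run in polynomial time.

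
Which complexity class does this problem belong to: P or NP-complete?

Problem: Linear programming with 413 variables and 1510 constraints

This problem is in P: the ellipsoid and interior-point methods run in polynomial time.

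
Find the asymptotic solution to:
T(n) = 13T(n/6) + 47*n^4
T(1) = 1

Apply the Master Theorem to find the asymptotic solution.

a=13, b=6, f(n)=47*n^4. log_6(13) = 1.432 < 4. Case 3: T(n) = O(n^4).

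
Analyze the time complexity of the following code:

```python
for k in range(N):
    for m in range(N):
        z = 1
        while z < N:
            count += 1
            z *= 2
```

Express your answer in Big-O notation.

Time complexity: O(n^2 log n).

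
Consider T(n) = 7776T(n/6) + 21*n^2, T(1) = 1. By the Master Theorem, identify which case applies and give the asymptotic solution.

a=7776, b=6, f(n)=21*n^2.
log_6(7776) = 5 > 2.
Since f(n) = O(n^2) is polynomially smaller than n^5, Case 1 applies.
T(n) = Theta(n^5).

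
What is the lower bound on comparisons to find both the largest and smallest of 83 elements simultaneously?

Pair elements first (floor(83/2) comparisons), then find max among winners and min among losers. Total: ceil(3*83/2) - 2 = 123 comparisons.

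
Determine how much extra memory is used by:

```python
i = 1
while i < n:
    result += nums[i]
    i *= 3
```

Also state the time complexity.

Space complexity: O(1).
Only a constant amount of auxiliary storage is used; nothing grows with n.
Time complexity: O(log n).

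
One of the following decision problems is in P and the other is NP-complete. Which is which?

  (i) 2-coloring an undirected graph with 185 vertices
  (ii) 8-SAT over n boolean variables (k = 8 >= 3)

(i) is P: 2-coloring is bipartiteness testing via BFS, O(V+E).
(ii) is NP-complete: 3-SAT is NP-complete (Cook-Levin); k-SAT for k>=3 reduces from 3-SAT.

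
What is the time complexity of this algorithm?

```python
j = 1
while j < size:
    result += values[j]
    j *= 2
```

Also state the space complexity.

Time complexity: O(log n).
Space complexity: O(1).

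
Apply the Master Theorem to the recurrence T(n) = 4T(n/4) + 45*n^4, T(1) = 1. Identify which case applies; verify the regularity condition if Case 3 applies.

a=4, b=4, f(n)=45*n^4.
log_4(4) = 1 < 4.
f(n) = Omega(n^(1+epsilon)) for some epsilon > 0, so Case 3 is the candidate.
Regularity: a*f(n/b) = 4*45*(n/4)^4 = (4/256)*45*n^4 <= c*f(n) with c = 4/256 < 1. Satisfied.
Case 3: T(n) = Theta(n^4).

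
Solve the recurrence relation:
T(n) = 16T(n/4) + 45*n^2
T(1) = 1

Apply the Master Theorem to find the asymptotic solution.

a=16, b=4, f(n)=45*n^2. log_4(16) = 2. Case 2: T(n) = O(n^2 log n).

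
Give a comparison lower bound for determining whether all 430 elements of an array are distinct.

In the algebraic decision-tree model, the YES region for element distinctness on 430 elements has 430! connected components (one per ordering). Ben-Or's theorem then gives a lower bound of Omega(log(n!)) = Omega(n log n).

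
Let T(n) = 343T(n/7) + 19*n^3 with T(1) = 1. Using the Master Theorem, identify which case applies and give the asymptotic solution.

a=343, b=7, f(n)=19*n^3.
log_7(343) = 3, so n^(log_b(a)) = n^3.
f(n) = Theta(n^3), so Case 2 applies.
T(n) = Theta(n^3 log n).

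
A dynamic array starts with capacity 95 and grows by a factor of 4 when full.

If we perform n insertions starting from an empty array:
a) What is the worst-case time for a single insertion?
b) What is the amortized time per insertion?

(a) Worst-case single insertion: O(n) -- when the array is full at capacity c, the resize copies all c elements, and c can be Theta(n).
(b) Resizes happen at sizes 95, 380, 1520, ... Total copy cost for n insertions: 95 + 380 + ... = O(n) (geometric series with ratio 1/4). Amortized cost per insertion: O(n)/n = O(1).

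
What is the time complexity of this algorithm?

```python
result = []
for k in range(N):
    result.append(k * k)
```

Time complexity: O(n).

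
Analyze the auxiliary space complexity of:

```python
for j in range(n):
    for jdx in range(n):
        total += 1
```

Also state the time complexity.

Space complexity: O(1).
Only a constant amount of auxiliary storage is used; nothing grows with n.
Time complexity: O(n^2).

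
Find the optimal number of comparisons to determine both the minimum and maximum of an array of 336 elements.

Naive approach: 670 comparisons (335 for max + 335 for min).
Optimal: Compare elements in pairs first (floor(n/2) = 168 comparisons), then find max among winners and min among losers (167 comparisons each).
Total: ceil(3n/2) - 2 = 502 comparisons. An adversary argument shows this is also a lower bound.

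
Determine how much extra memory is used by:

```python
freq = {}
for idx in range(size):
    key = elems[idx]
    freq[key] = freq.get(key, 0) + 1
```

Space complexity: O(n).
Auxiliary storage grows linearly with the input size n in the worst case.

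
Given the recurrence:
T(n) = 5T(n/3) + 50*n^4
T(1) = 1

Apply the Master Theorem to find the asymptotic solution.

a=5, b=3, f(n)=50*n^4. log_3(5) = 1.465 < 4. Case 3: T(n) = O(n^4).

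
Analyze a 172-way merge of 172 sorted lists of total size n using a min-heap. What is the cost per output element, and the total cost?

Maintain a min-heap of size 172 holding the current head of each list. Each output step does one extract-min (O(log 172)) and one insert of that list's next element (O(log 172)). Each of the n elements passes through the heap exactly once, so the total cost is O(n log 172), i.e. O(log 172) per output element.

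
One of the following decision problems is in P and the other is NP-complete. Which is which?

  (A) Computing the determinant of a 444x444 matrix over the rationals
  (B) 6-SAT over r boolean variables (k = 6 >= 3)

(A) is P: Gaussian elimination runs in O(n^3).
(B) is NP-complete: 3-SAT is NP-complete (Cook-Levin); k-SAT for k>=3 reduces from 3-SAT.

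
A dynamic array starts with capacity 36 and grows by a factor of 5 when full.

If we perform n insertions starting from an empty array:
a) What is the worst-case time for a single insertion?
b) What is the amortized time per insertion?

(a) Worst-case single insertion: O(n) -- when the array is full at capacity c, the resize copies all c elements, and c can be Theta(n).
(b) Resizes happen at sizes 36, 180, 900, ... Total copy cost for n insertions: 36 + 180 + ... = O(n) (geometric series with ratio 1/5). Amortized cost per insertion: O(n)/n = O(1).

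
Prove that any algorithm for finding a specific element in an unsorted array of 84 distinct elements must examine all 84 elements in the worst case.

Adversary argument: if the algorithm examines fewer than 84 elements, the adversary places the target in an unexamined position. The algorithm cannot distinguish 'not present' from 'in unexamined position'.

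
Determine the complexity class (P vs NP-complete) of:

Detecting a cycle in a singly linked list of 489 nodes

This problem is in P: Floyd's tortoise-and-hare runs in O(n) time, O(1) space.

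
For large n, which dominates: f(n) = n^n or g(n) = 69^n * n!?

g(n) = 69^n * n! grows faster: by Stirling n! ~ sqrt(2 pi n)(n/e)^n, so 69^n n! / n^n ~ (69/e)^n sqrt(2 pi n) -> infinity since 69/e > 1.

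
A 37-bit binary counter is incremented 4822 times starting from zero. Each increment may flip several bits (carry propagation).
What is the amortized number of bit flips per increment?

Bit i flips on every 2^i-th increment, so over 4822 increments bit i flips floor(4822/2^i) times. Summing over i: total flips < 2 * 4822. Amortized: < 2 = O(1) per increment.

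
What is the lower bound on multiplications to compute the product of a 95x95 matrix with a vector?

A 95x95 matrix-vector product has 95 inner products of length 95. Output depends on all 95^2 = 9025 matrix entries. At least 9025 multiplications needed.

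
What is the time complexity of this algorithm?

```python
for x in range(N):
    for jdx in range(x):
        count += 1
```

Time complexity: O(n^2).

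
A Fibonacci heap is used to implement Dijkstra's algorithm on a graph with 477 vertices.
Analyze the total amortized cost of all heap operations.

Dijkstra performs 477 insert, 477 extract-min, and at most E decrease-key operations. With Fibonacci heap: insert O(1) amortized, extract-min O(log n) amortized, decrease-key O(1) amortized. Total with n = 477: O(n * 1 + n * log n + E * 1) = O(n log n + E).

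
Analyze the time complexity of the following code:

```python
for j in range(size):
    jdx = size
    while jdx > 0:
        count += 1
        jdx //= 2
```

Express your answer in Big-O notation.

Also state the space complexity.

Time complexity: O(n log n).
Space complexity: O(1).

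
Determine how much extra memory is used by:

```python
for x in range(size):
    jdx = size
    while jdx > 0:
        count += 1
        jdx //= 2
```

Space complexity: O(1).
Only a constant amount of auxiliary storage is used; nothing grows with n.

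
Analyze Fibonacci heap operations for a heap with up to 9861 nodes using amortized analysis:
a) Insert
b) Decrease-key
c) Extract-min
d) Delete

Fibonacci heaps use lazy consolidation. Potential function Phi = t + 2m (t = number of trees, m = marked nodes).
- Insert: O(1) actual, Delta Phi = +1 (one new tree) => O(1) amortized.
- Decrease-key: with c cascading cuts, actual cost is O(c); Delta Phi <= c - 2(c-1) + 2 = 4 - c (c new trees; >= c-1 marks cleared; <= 1 new mark). Amortized O(c) + (4 - c) = O(1).
- Extract-min: O(D(n) + t) actual; consolidation drops t to <= D(n)+1, so Delta Phi pays for the t term. D(n) = O(log n) for n = 9861 => O(log n) amortized.
- Delete: decrease-key to -inf then extract-min = O(log n).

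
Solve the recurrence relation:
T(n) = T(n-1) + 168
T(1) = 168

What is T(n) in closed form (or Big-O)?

Unrolling: T(n) = T(n-1) + 168 = T(n-2) + 2*168 = ... = T(1) + (n-1)*168 = 168 + (n-1)*168 = 168n.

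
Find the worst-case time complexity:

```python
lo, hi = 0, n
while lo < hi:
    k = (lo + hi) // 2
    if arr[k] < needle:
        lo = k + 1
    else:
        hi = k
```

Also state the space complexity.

Time complexity: O(log n).
Space complexity: O(1).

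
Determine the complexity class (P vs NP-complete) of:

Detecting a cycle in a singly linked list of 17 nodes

This problem is in P: Floyd's tortoise-and-hare runs in O(n) time, O(1) space.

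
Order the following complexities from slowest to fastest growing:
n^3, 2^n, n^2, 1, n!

Ordered by growth rate: 1 < n^2 < n^3 < 2^n < n!.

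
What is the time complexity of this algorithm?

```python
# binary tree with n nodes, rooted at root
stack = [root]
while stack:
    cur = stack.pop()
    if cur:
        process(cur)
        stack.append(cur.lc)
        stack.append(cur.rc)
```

Time complexity: O(n).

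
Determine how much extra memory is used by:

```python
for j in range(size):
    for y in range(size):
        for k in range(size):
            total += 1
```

Space complexity: O(1).
Only a constant amount of auxiliary storage is used; nothing grows with n.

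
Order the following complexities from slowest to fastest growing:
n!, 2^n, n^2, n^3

Ordered by growth rate: n^2 < n^3 < 2^n < n!.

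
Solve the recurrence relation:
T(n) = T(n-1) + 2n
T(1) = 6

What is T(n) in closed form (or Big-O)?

Unrolling: T(n) = 6 + 2*(2 + 3 + ... + n) = 6 + 2*(n(n+1)/2 - 1) = O(n^2).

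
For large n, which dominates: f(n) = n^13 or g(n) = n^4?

f(n) = n^13 grows faster: n^13/n^4 = n^9 -> infinity.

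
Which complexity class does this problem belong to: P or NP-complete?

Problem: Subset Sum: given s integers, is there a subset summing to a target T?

This problem is NP-complete: one of Karp's 21 NP-complete problems.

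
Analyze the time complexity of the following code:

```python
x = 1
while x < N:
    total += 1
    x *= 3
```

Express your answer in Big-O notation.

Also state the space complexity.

Time complexity: O(log n).
Space complexity: O(1).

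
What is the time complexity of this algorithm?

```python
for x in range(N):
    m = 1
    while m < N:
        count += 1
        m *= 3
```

Time complexity: O(n log n).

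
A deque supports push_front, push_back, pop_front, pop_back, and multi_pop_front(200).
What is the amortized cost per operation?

Assign 2 credits to each push operation. A pop uses 1 saved credit. multi_pop_front(200) uses up to 200 saved credits from previous pushes. Credits never go negative. Amortized cost is O(1).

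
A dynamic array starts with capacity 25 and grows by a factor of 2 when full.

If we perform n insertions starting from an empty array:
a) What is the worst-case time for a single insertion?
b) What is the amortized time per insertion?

(a) Worst-case single insertion: O(n) -- when the array is full at capacity c, the resize copies all c elements, and c can be Theta(n).
(b) Resizes happen at sizes 25, 50, 100, ... Total copy cost for n insertions: 25 + 50 + ... = O(n) (geometric series with ratio 1/2). Amortized cost per insertion: O(n)/n = O(1).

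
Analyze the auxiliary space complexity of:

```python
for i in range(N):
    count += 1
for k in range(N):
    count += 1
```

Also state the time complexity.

Space complexity: O(1).
Only a constant amount of auxiliary storage is used; nothing grows with n.
Time complexity: O(n).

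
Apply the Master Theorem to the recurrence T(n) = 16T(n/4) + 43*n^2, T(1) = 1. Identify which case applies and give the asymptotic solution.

a=16, b=4, f(n)=43*n^2.
log_4(16) = 2, so n^(log_b(a)) = n^2.
f(n) = Theta(n^2), so Case 2 applies.
T(n) = Theta(n^2 log n).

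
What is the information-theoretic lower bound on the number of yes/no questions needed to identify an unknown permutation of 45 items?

There are 45! = 119622220865480194561963161495657715064383733760000000000 permutations. Each yes/no question gives at most 1 bit, so at least ceil(log_2(119622220865480194561963161495657715064383733760000000000)) = 187 questions are needed.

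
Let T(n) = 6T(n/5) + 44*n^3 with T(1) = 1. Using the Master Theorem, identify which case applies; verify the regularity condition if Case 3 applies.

a=6, b=5, f(n)=44*n^3.
log_5(6) = 1.113 < 3.
f(n) = Omega(n^(1.113+epsilon)) for some epsilon > 0, so Case 3 is the candidate.
Regularity: a*f(n/b) = 6*44*(n/5)^3 = (6/125)*44*n^3 <= c*f(n) with c = 6/125 < 1. Satisfied.
Case 3: T(n) = Theta(n^3).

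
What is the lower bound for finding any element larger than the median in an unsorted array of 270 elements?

To find an element larger than the median of 270 elements, we must see Omega(n) elements. Without seeing enough elements, an adversary can make any unseen element the median.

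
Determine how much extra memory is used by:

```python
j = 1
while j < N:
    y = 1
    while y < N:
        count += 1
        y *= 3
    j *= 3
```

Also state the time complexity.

Space complexity: O(1).
Only a constant amount of auxiliary storage is used; nothing grows with n.
Time complexity: O(log^2 n).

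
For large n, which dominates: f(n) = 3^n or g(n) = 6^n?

g(n) = 6^n grows faster: (6/3)^n -> infinity since 6/3 > 1.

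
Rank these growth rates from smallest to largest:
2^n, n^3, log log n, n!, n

Ordered by growth rate: log log n < n < n^3 < 2^n < n!.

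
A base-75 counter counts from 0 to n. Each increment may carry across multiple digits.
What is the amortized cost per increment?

Digit at position i changes every 75^i increments. Total digit changes over n increments: n * 75/(75-1) = O(n). Amortized: O(1).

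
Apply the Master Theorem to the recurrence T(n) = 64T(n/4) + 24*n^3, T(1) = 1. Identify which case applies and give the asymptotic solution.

a=64, b=4, f(n)=24*n^3.
log_4(64) = 3, so n^(log_b(a)) = n^3.
f(n) = Theta(n^3), so Case 2 applies.
T(n) = Theta(n^3 log n).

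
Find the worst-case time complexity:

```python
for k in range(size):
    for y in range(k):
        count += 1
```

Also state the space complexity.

Time complexity: O(n^2).
Space complexity: O(1).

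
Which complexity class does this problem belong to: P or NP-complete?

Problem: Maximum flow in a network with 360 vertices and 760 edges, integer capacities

This problem is in P: Edmonds-Karp / push-relabel run in polynomial time.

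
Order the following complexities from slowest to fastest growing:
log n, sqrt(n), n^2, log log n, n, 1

Ordered by growth rate: 1 < log log n < log n < sqrt(n) < n < n^2.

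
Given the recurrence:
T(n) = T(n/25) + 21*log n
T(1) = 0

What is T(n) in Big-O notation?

Each of the log_25(n) levels adds O(log n). T(n) = O(log^2 n).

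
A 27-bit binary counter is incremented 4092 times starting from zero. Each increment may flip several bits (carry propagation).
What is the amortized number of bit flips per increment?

Bit i flips on every 2^i-th increment, so over 4092 increments bit i flips floor(4092/2^i) times. Summing over i: total flips < 2 * 4092. Amortized: < 2 = O(1) per increment.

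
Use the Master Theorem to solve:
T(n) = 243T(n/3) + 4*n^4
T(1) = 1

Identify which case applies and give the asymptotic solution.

a=243, b=3, f(n)=4*n^4.
log_3(243) = 5 > 4.
Since f(n) = O(n^4) is polynomially smaller than n^5, Case 1 applies.
T(n) = Theta(n^5).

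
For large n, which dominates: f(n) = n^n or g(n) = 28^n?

f(n) = n^n grows faster: n^n / 28^n = (n/28)^n -> infinity once n > 28.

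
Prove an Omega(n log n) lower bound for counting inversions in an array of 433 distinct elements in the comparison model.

Decision-tree argument: at any leaf, the comparisons made (with transitivity) must totally order all 433 elements -- otherwise some pair (i,j) is unordered, and an adversary can present two inputs agreeing on every comparison made but with that pair flipped, changing the inversion count by 1, so the leaf's output is wrong on one of them. Hence the tree has >= 433! leaves and height >= log_2(433!) = Omega(n log n). Modified merge sort achieves O(n log n).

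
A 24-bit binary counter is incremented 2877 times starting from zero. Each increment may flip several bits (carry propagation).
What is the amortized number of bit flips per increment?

Bit i flips on every 2^i-th increment, so over 2877 increments bit i flips floor(2877/2^i) times. Summing over i: total flips < 2 * 2877. Amortized: < 2 = O(1) per increment.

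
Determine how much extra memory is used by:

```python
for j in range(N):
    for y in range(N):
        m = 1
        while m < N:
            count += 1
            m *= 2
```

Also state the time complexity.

Space complexity: O(1).
Only a constant amount of auxiliary storage is used; nothing grows with n.
Time complexity: O(n^2 log n).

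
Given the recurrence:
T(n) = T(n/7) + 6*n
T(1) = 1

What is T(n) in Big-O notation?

Geometric series: 6*n*(1 + 1/7 + 1/7^2 + ...) = O(n). T(n) = O(n).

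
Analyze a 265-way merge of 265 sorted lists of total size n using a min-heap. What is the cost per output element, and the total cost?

Maintain a min-heap of size 265 holding the current head of each list. Each output step does one extract-min (O(log 265)) and one insert of that list's next element (O(log 265)). Each of the n elements passes through the heap exactly once, so the total cost is O(n log 265), i.e. O(log 265) per output element.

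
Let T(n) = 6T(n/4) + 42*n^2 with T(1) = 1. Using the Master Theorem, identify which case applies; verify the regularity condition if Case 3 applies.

a=6, b=4, f(n)=42*n^2.
log_4(6) = 1.292 < 2.
f(n) = Omega(n^(1.292+epsilon)) for some epsilon > 0, so Case 3 is the candidate.
Regularity: a*f(n/b) = 6*42*(n/4)^2 = (6/16)*42*n^2 <= c*f(n) with c = 6/16 < 1. Satisfied.
Case 3: T(n) = Theta(n^2).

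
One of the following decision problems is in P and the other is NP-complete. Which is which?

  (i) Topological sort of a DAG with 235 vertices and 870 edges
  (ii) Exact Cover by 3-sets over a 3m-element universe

(i) is P: DFS-based topological sort runs in O(V+E).
(ii) is NP-complete: one of Karp's 21 NP-complete problems.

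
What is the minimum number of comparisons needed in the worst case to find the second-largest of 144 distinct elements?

Lower bound: finding the max needs 144-1 comparisons. By the adversary weight-doubling argument, the max must personally win >= ceil(log_2(144)) = 8 comparisons; the 2nd-largest is among those 8 losers, needing 8-1 more comparisons. Total >= 144-1 + 8-1 = 150. A balanced knockout tournament achieves this.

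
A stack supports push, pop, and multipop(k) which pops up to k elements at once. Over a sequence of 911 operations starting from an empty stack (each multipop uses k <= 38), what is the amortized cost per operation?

Each element is pushed exactly once and popped at most once (whether by pop or as part of a multipop). So the total number of individual pops over the whole sequence is at most the number of pushes, which is at most 911. Total work <= 2 * 911, hence O(1) amortized per operation.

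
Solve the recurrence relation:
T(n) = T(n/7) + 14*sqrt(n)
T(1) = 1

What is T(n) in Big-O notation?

Each level contributes sqrt(n/7^k). Geometric series with ratio 1/sqrt(7) < 1 sums to O(sqrt(n)).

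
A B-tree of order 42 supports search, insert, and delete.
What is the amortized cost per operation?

B-tree of order 42 has height O(log_42 n). Each operation traverses the tree height. Splits during insert and merges during delete are O(1) each and occur at most once per level. Total cost per operation: O(log_42 n).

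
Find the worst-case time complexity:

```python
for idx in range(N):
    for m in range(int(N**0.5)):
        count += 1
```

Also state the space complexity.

Time complexity: O(n * sqrt(n)).
Space complexity: O(1).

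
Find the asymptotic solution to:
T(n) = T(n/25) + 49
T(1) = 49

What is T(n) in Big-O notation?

Each step divides n by 25 and adds 49. After log_25(n) steps, T(n) = O(log n).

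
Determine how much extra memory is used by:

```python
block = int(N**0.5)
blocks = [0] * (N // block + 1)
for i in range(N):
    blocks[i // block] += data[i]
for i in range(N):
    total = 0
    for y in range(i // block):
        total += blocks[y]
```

Space complexity: O(sqrt(n)).
Storage scales with sqrt(n).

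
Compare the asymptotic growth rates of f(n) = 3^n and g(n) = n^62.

f(n) = 3^n grows faster: any exponential with base > 1 dominates every polynomial.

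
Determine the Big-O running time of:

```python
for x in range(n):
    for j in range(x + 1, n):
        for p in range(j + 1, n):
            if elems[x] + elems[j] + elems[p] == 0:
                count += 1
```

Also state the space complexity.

Time complexity: O(n^3).
Space complexity: O(1).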